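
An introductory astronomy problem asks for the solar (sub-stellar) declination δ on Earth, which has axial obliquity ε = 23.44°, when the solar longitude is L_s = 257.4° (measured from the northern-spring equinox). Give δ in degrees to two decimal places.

δ = -22.84°

sin δ = sin ε · sin L_s = sin 23.44° × sin 257.4° = -0.388208.
δ = arcsin(-0.388208) = -22.84°.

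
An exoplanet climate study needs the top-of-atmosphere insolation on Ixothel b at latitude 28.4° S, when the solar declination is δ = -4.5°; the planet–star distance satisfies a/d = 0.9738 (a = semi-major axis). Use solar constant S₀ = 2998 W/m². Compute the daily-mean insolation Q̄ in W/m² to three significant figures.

Q̄ ≈ 847 W/m²

cos H₀ = −tan(-28.4°) tan(-4.500°) = -0.0426, H₀ = 1.6134 rad.
Bracket: H₀ sin φ sin δ + cos φ cos δ sin H₀ = 1.6134×-0.47562×-0.07846 + 0.87965×0.99692×0.99909 = 0.060207 + 0.876143 = 0.936350.
Inverse-square distance factor (a/d)² = 0.9738² = 0.948286.
Q̄ = (S₀/π) × 0.948286 × [bracket] = (2998/π) × 0.948286 × 0.936350 = 847.3 W/m².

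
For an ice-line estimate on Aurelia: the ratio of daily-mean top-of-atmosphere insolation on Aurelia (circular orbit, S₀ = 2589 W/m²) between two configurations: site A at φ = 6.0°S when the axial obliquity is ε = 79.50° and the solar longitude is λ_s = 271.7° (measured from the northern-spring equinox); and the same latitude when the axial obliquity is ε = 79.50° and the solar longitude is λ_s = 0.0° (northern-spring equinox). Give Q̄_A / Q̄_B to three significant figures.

Q̄_A / Q̄_B ≈ 0.377

— Configuration A (φ=-6.0°):
Solar declination: sin δ = sin ε · sin λ_s = sin 79.50° × sin 271.7° = -0.98282, so δ = -79.365°.
cos H₀ = −tan(-6.0°) tan(-79.365°) = -0.5597, H₀ = 2.1648 rad.
Bracket: H₀ sin φ sin δ + cos φ cos δ sin H₀ = 2.1648×-0.10453×-0.98282 + 0.99452×0.18456×0.82868 = 0.222399 + 0.152103 = 0.374502.
Q̄ = (S₀/π) × [bracket] = (2589/π) × 0.374502 = 308.63 W/m².
— Configuration B (φ=-6.0°):
Solar declination: sin δ = sin ε · sin λ_s = sin 79.50° × sin 0.0° = 0.00000, so δ = +0.000°.
cos H₀ = −tan(-6.0°) tan(+0.000°) = 0.0000, H₀ = 1.5708 rad.
Bracket: H₀ sin φ sin δ + cos φ cos δ sin H₀ = 1.5708×-0.10453×0.00000 + 0.99452×1.00000×1.00000 = -0.000000 + 0.994520 = 0.994520.
Q̄ = (S₀/π) × [bracket] = (2589/π) × 0.994520 = 819.59 W/m².
Ratio Q̄_A / Q̄_B = 308.63 / 819.59 = 0.3766.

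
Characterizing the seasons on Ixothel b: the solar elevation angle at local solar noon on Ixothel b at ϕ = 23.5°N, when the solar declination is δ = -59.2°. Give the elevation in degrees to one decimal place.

7.3°

At local noon the hour angle is zero, so the zenith angle equals |ϕ − δ| = |+23.5° − (-59.200°)| = 82.700°.
Elevation = 90° − 82.700° = 7.3°.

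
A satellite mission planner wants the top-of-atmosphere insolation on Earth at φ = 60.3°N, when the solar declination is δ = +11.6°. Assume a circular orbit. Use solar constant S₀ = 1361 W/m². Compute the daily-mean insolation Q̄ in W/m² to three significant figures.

Q̄ ≈ 343 W/m²

cos H₀ = −tan(+60.3°) tan(+11.600°) = -0.3599, H₀ = 1.9389 rad.
Bracket: H₀ sin φ sin δ + cos φ cos δ sin H₀ = 1.9389×0.86863×0.20108 + 0.49546×0.97958×0.93300 = 0.338656 + 0.452825 = 0.791481.
Q̄ = (S₀/π) × [bracket] = (1361/π) × 0.791481 = 342.9 W/m².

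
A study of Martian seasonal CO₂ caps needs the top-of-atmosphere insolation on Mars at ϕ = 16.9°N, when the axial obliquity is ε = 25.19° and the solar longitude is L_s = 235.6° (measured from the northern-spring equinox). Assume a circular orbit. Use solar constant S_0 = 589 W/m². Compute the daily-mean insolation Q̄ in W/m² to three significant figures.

Q̄ ≈ 139 W/m²

Solar declination: sin δ = sin ε · sin L_s = sin 25.19° × sin 235.6° = -0.35119, so δ = -20.560°.
cos h₀ = −tan(+16.9°) tan(-20.560°) = 0.1140, h₀ = 1.4566 rad.
Bracket: h₀ sin ϕ sin δ + cos ϕ cos δ sin h₀ = 1.4566×0.29070×-0.35119 + 0.95681×0.93631×0.99349 = -0.148706 + 0.890039 = 0.741333.
Q̄ = (S_0/π) × [bracket] = (589/π) × 0.741333 = 139.0 W/m².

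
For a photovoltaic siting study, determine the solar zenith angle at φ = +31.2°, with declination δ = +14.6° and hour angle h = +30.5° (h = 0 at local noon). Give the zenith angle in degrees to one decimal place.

θ_z = 32.5°

cos θ_z = sin φ sin δ + cos φ cos δ cos h = 0.130579 + 0.713208 = 0.843787.
θ_z = arccos(0.843787) = 32.5°.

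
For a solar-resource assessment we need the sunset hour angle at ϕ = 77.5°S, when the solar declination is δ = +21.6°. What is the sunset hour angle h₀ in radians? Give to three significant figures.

h₀ = 0.00 rad

cos h₀ = −tan ϕ · tan δ = 1.7859 ≥ 1, so the Sun never rises (polar night) and h₀ = 0.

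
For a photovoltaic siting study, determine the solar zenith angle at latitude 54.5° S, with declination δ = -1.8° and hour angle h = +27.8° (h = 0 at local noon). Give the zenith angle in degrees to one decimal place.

cos θ_z = sin φ sin δ + cos φ cos δ cos h = 0.025572 + 0.513425 = 0.538997.
θ_z = arccos(0.538997) = 57.4°.

θ_z = 57.4°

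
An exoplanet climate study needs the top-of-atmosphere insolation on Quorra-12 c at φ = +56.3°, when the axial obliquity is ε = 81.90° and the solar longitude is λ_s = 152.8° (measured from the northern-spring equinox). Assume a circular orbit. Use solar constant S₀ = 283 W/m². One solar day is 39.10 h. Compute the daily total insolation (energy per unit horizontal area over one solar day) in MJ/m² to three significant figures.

Solar declination: sin δ = sin ε · sin λ_s = sin 81.90° × sin 152.8° = 0.45254, so δ = +26.907°.
cos H₀ = −tan(+56.3°) tan(+26.907°) = -0.7609, H₀ = 2.4355 rad.
Bracket: H₀ sin φ sin δ + cos φ cos δ sin H₀ = 2.4355×0.83195×0.45254 + 0.55484×0.89175×0.64884 = 0.916943 + 0.321032 = 1.237975.
Q̄ = (S₀/π) × [bracket] = (283/π) × 1.237975 = 111.52 W/m².
Daily total = Q̄ × 39.10 h × 3600 s/h = 111.52 × 39.10 × 3600 / 10⁶ = 15.70 MJ/m².

15.7 MJ/m²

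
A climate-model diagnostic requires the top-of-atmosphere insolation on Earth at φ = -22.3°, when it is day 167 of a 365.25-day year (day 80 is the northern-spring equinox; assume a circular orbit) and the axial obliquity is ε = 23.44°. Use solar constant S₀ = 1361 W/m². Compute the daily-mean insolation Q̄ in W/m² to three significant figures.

Q̄ ≈ 271 W/m²

Solar longitude: λ_s = 360° × (167 − 80)/365.25 = 85.749°.
sin δ = sin 23.44° × sin 85.749° = 0.39669, so δ = +23.372°.
cos H₀ = −tan(-22.3°) tan(+23.372°) = 0.1772, H₀ = 1.3926 rad.
Bracket: H₀ sin φ sin δ + cos φ cos δ sin H₀ = 1.3926×-0.37946×0.39669 + 0.92521×0.91795×0.98417 = -0.209625 + 0.835852 = 0.626227.
Q̄ = (S₀/π) × [bracket] = (1361/π) × 0.626227 = 271.3 W/m².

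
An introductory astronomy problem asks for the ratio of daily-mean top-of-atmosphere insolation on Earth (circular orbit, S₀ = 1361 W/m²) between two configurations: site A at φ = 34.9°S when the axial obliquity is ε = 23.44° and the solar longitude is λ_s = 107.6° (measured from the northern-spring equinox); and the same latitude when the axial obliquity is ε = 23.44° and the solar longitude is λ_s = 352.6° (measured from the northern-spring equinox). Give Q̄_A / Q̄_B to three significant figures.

Q̄_A / Q̄_B ≈ 0.519

— Configuration A (φ=-34.9°):
Solar declination: sin δ = sin ε · sin λ_s = sin 23.44° × sin 107.6° = 0.37917, so δ = +22.282°.
cos H₀ = −tan(-34.9°) tan(+22.282°) = 0.2859, H₀ = 1.2809 rad.
Bracket: H₀ sin φ sin δ + cos φ cos δ sin H₀ = 1.2809×-0.57215×0.37917 + 0.82015×0.92533×0.95827 = -0.277881 + 0.727240 = 0.449359.
Q̄ = (S₀/π) × [bracket] = (1361/π) × 0.449359 = 194.67 W/m².
— Configuration B (φ=-34.9°):
Solar declination: sin δ = sin ε · sin λ_s = sin 23.44° × sin 352.6° = -0.05123, so δ = -2.937°.
cos H₀ = −tan(-34.9°) tan(-2.937°) = -0.0358, H₀ = 1.6066 rad.
Bracket: H₀ sin φ sin δ + cos φ cos δ sin H₀ = 1.6066×-0.57215×-0.05123 + 0.82015×0.99869×0.99936 = 0.047091 + 0.818551 = 0.865642.
Q̄ = (S₀/π) × [bracket] = (1361/π) × 0.865642 = 375.01 W/m².
Ratio Q̄_A / Q̄_B = 194.67 / 375.01 = 0.5191.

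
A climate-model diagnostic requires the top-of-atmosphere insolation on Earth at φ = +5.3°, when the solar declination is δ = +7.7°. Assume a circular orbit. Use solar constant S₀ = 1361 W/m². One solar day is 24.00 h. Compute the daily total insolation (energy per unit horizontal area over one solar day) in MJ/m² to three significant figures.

cos H₀ = −tan(+5.3°) tan(+7.700°) = -0.0125, H₀ = 1.5833 rad.
Bracket: H₀ sin φ sin δ + cos φ cos δ sin H₀ = 1.5833×0.09237×0.13399 + 0.99572×0.99098×0.99992 = 0.019596 + 0.986660 = 1.006256.
Q̄ = (S₀/π) × [bracket] = (1361/π) × 1.006256 = 435.93 W/m².
Daily total = Q̄ × 24.00 h × 3600 s/h = 435.93 × 24.00 × 3600 / 10⁶ = 37.66 MJ/m².

37.7 MJ/m²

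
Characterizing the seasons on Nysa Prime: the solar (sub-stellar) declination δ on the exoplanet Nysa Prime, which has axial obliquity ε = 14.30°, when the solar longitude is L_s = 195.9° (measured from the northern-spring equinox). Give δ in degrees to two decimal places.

sin δ = sin ε · sin L_s = sin 14.30° × sin 195.9° = -0.067668.
δ = arcsin(-0.067668) = -3.88°.

δ = -3.88°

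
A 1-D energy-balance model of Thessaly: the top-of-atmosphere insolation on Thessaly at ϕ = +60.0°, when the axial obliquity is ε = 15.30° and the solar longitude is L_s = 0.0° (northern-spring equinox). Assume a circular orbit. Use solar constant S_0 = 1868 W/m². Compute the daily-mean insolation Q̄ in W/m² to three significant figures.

Q̄ ≈ 297 W/m²

Solar declination: sin δ = sin ε · sin L_s = sin 15.30° × sin 0.0° = 0.00000, so δ = +0.000°.
cos h₀ = −tan(+60.0°) tan(+0.000°) = -0.0000, h₀ = 1.5708 rad.
Bracket: h₀ sin ϕ sin δ + cos ϕ cos δ sin h₀ = 1.5708×0.86603×0.00000 + 0.50000×1.00000×1.00000 = 0.000000 + 0.500000 = 0.500000.
Q̄ = (S_0/π) × [bracket] = (1868/π) × 0.500000 = 297.3 W/m².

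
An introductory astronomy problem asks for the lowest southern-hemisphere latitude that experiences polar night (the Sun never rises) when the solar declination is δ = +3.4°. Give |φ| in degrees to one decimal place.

|φ| = 86.6°

Polar night requires cos H₀ = −tan φ tan δ ≥ 1, i.e. tan φ tan δ ≤ −1.
The boundary is |tan φ| · |tan δ| = 1, so |φ| = 90° − |δ| = 90° − 3.4° = 86.6° in the southern hemisphere.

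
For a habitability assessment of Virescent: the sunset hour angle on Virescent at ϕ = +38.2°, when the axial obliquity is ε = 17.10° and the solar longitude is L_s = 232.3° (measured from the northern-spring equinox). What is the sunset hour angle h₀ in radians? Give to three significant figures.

Solar declination: sin δ = sin ε · sin L_s = sin 17.10° × sin 232.3° = -0.23265, so δ = -13.453°.
cos h₀ = −tan ϕ · tan δ = −tan(+38.2°) × tan(-13.453°) = 0.1882, so h₀ = 1.3814 rad = 79.15°.

h₀ = 1.38 rad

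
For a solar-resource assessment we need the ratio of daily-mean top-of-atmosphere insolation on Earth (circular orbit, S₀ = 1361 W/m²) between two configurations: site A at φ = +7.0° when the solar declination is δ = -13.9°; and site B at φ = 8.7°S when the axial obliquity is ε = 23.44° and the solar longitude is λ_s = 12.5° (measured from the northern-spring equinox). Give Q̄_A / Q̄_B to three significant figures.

— Configuration A (φ=+7.0°):
cos H₀ = −tan(+7.0°) tan(-13.900°) = 0.0304, H₀ = 1.5404 rad.
Bracket: H₀ sin φ sin δ + cos φ cos δ sin H₀ = 1.5404×0.12187×-0.24023 + 0.99255×0.97072×0.99954 = -0.045098 + 0.963045 = 0.917947.
Q̄ = (S₀/π) × [bracket] = (1361/π) × 0.917947 = 397.67 W/m².
— Configuration B (φ=-8.7°):
Solar declination: sin δ = sin ε · sin λ_s = sin 23.44° × sin 12.5° = 0.08610, so δ = +4.939°.
cos H₀ = −tan(-8.7°) tan(+4.939°) = 0.0132, H₀ = 1.5576 rad.
Bracket: H₀ sin φ sin δ + cos φ cos δ sin H₀ = 1.5576×-0.15126×0.08610 + 0.98849×0.99629×0.99991 = -0.020285 + 0.984734 = 0.964449.
Q̄ = (S₀/π) × [bracket] = (1361/π) × 0.964449 = 417.82 W/m².
Ratio Q̄_A / Q̄_B = 397.67 / 417.82 = 0.9518.

Q̄_A / Q̄_B ≈ 0.952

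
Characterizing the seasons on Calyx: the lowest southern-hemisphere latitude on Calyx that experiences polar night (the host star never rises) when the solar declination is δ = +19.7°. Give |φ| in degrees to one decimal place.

Polar night requires cos H₀ = −tan φ tan δ ≥ 1, i.e. tan φ tan δ ≤ −1.
The boundary is |tan φ| · |tan δ| = 1, so |φ| = 90° − |δ| = 90° − 19.7° = 70.3° in the southern hemisphere.

|φ| = 70.3°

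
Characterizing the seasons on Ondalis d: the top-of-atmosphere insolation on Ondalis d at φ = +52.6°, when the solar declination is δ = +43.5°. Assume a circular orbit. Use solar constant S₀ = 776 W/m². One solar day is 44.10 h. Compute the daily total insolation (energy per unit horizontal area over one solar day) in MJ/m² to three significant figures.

cos H₀ = −tan(+52.6°) tan(+43.500°) = -1.2412 ≤ −1 ⇒ polar day, H₀ = π.
Bracket: H₀ sin φ sin δ + cos φ cos δ sin H₀ = 3.1416×0.79441×0.68835 + 0.60738×0.72537×0.00000 = 1.717928 + 0.000000 = 1.717928.
Q̄ = (S₀/π) × [bracket] = (776/π) × 1.717928 = 424.34 W/m².
Daily total = Q̄ × 44.10 h × 3600 s/h = 424.34 × 44.10 × 3600 / 10⁶ = 67.37 MJ/m².

67.4 MJ/m²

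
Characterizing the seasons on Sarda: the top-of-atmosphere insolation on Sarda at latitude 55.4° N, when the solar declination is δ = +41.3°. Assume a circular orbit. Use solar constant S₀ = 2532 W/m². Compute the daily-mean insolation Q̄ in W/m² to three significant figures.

Q̄ ≈ 1.38e+03 W/m²

cos H₀ = −tan(+55.4°) tan(+41.300°) = -1.2735 ≤ −1 ⇒ polar day, H₀ = π.
Bracket: H₀ sin φ sin δ + cos φ cos δ sin H₀ = 3.1416×0.82314×0.66000 + 0.56784×0.75126×0.00000 = 1.706745 + 0.000000 = 1.706745.
Q̄ = (S₀/π) × [bracket] = (2532/π) × 1.706745 = 1376 W/m².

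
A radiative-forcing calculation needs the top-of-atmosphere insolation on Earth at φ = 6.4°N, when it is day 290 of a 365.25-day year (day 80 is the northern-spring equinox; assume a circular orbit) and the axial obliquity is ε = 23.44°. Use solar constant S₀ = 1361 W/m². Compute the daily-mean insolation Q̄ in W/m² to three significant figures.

Solar longitude: λ_s = 360° × (290 − 80)/365.25 = 206.982°.
sin δ = sin 23.44° × sin 206.982° = -0.18048, so δ = -10.398°.
cos H₀ = −tan(+6.4°) tan(-10.398°) = 0.0206, H₀ = 1.5502 rad.
Bracket: H₀ sin φ sin δ + cos φ cos δ sin H₀ = 1.5502×0.11147×-0.18048 + 0.99377×0.98358×0.99979 = -0.031187 + 0.977247 = 0.946060.
Q̄ = (S₀/π) × [bracket] = (1361/π) × 0.946060 = 409.9 W/m².

Q̄ ≈ 410 W/m²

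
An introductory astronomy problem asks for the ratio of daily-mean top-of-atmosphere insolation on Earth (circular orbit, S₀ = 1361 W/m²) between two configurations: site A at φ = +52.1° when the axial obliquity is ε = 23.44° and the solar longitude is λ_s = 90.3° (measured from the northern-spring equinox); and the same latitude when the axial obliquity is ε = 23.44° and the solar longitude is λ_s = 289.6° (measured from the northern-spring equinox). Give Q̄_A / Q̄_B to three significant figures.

Q̄_A / Q̄_B ≈ 6.24

— Configuration A (φ=+52.1°):
Solar declination: sin δ = sin ε · sin λ_s = sin 23.44° × sin 90.3° = 0.39778, so δ = +23.440°.
cos H₀ = −tan(+52.1°) tan(+23.440°) = -0.5569, H₀ = 2.1615 rad.
Bracket: H₀ sin φ sin δ + cos φ cos δ sin H₀ = 2.1615×0.78908×0.39778 + 0.61429×0.91748×0.83056 = 0.678452 + 0.468103 = 1.146555.
Q̄ = (S₀/π) × [bracket] = (1361/π) × 1.146555 = 496.71 W/m².
— Configuration B (φ=+52.1°):
Solar declination: sin δ = sin ε · sin λ_s = sin 23.44° × sin 289.6° = -0.37474, so δ = -22.008°.
cos H₀ = −tan(+52.1°) tan(-22.008°) = 0.5192, H₀ = 1.0249 rad.
Bracket: H₀ sin φ sin δ + cos φ cos δ sin H₀ = 1.0249×0.78908×-0.37474 + 0.61429×0.92713×0.85465 = -0.303063 + 0.486746 = 0.183683.
Q̄ = (S₀/π) × [bracket] = (1361/π) × 0.183683 = 79.575 W/m².
Ratio Q̄_A / Q̄_B = 496.71 / 79.575 = 6.242.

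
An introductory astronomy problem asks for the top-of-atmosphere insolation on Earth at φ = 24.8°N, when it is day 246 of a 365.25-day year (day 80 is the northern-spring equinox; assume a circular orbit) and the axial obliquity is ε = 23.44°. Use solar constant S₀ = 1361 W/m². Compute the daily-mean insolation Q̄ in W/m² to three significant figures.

Q̄ ≈ 423 W/m²

Solar longitude: λ_s = 360° × (246 − 80)/365.25 = 163.614°.
sin δ = sin 23.44° × sin 163.614° = 0.11222, so δ = +6.443°.
cos H₀ = −tan(+24.8°) tan(+6.443°) = -0.0522, H₀ = 1.6230 rad.
Bracket: H₀ sin φ sin δ + cos φ cos δ sin H₀ = 1.6230×0.41945×0.11222 + 0.90778×0.99368×0.99864 = 0.076396 + 0.900816 = 0.977212.
Q̄ = (S₀/π) × [bracket] = (1361/π) × 0.977212 = 423.3 W/m².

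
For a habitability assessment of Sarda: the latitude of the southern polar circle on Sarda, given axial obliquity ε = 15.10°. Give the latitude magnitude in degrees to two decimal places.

74.90°

The polar circle is the lowest latitude that experiences at least one full rotation of continuous darkness at the northern-summer solstice; it lies at |φ| = 90° − ε = 90° − 15.10° = 74.90°.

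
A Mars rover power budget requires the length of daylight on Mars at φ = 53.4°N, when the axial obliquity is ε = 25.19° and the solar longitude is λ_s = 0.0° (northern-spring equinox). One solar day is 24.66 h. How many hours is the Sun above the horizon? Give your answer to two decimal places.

Solar declination: sin δ = sin ε · sin λ_s = sin 25.19° × sin 0.0° = 0.00000, so δ = +0.000°.
cos H₀ = −tan φ · tan δ = −tan(+53.4°) × tan(+0.000°) = -0.0000, so H₀ = 1.5708 rad = 90.00°.
Daylight = 2H₀/(2π) × 24.66 h = (1.5708/π) × 24.66 = 12.33 h.

12.33 h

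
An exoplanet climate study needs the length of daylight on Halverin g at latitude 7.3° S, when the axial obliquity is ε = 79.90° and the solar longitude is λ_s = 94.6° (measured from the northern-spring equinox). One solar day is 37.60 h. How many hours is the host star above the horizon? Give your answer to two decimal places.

Solar declination: sin δ = sin ε · sin λ_s = sin 79.90° × sin 94.6° = 0.98133, so δ = +78.912°.
cos H₀ = −tan φ · tan δ = −tan(-7.3°) × tan(+78.912°) = 0.6537, so H₀ = 0.8584 rad = 49.18°.
Daylight = 2H₀/(2π) × 37.60 h = (0.8584/π) × 37.60 = 10.27 h.

10.27 h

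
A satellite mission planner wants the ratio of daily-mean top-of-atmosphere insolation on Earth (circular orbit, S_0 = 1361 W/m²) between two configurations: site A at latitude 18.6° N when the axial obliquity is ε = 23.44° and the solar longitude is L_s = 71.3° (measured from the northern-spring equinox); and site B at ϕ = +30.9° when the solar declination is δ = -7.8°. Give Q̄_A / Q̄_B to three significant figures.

— Configuration A (ϕ=+18.6°):
Solar declination: sin δ = sin ε · sin L_s = sin 23.44° × sin 71.3° = 0.37679, so δ = +22.135°.
cos h₀ = −tan(+18.6°) tan(+22.135°) = -0.1369, h₀ = 1.7081 rad.
Bracket: h₀ sin ϕ sin δ + cos ϕ cos δ sin h₀ = 1.7081×0.31896×0.37679 + 0.94777×0.92630×0.99059 = 0.205281 + 0.869658 = 1.074939.
Q̄ = (S_0/π) × [bracket] = (1361/π) × 1.074939 = 465.68 W/m².
— Configuration B (ϕ=+30.9°):
cos h₀ = −tan(+30.9°) tan(-7.800°) = 0.0820, h₀ = 1.4887 rad.
Bracket: h₀ sin ϕ sin δ + cos ϕ cos δ sin h₀ = 1.4887×0.51354×-0.13572 + 0.85806×0.99075×0.99663 = -0.103759 + 0.847258 = 0.743499.
Q̄ = (S_0/π) × [bracket] = (1361/π) × 0.743499 = 322.10 W/m².
Ratio Q̄_A / Q̄_B = 465.68 / 322.10 = 1.446.

Q̄_A / Q̄_B ≈ 1.45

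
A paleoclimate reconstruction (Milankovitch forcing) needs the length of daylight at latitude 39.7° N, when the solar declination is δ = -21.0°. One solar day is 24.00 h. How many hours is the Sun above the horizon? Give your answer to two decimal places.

9.52 h

cos H₀ = −tan φ · tan δ = −tan(+39.7°) × tan(-21.000°) = 0.3187, so H₀ = 1.2464 rad = 71.42°.
Daylight = 2H₀/(2π) × 24.00 h = (1.2464/π) × 24.00 = 9.52 h.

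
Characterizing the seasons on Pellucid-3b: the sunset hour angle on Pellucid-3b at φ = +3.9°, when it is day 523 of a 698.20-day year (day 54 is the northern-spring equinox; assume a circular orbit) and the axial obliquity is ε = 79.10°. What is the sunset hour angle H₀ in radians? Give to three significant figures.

Solar longitude: λ_s = 360° × (523 − 54)/698.20 = 241.822°.
sin δ = sin 79.10° × sin 241.822° = -0.86558, so δ = -59.949°.
cos H₀ = −tan φ · tan δ = −tan(+3.9°) × tan(-59.949°) = 0.1178, so H₀ = 1.4527 rad = 83.23°.

H₀ = 1.45 rad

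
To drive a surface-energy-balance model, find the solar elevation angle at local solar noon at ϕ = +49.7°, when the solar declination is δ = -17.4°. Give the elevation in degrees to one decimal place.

22.9°

At local noon the hour angle is zero, so the zenith angle equals |ϕ − δ| = |+49.7° − (-17.400°)| = 67.100°.
Elevation = 90° − 67.100° = 22.9°.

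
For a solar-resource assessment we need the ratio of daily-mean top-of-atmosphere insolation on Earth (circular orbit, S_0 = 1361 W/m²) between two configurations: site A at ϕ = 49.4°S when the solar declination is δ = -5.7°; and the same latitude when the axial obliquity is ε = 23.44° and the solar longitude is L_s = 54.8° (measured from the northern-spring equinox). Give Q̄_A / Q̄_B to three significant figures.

Q̄_A / Q̄_B ≈ 2.77

— Configuration A (ϕ=-49.4°):
cos h₀ = −tan(-49.4°) tan(-5.700°) = -0.1165, h₀ = 1.6875 rad.
Bracket: h₀ sin ϕ sin δ + cos ϕ cos δ sin h₀ = 1.6875×-0.75927×-0.09932 + 0.65077×0.99506×0.99320 = 0.127256 + 0.643152 = 0.770408.
Q̄ = (S_0/π) × [bracket] = (1361/π) × 0.770408 = 333.76 W/m².
— Configuration B (ϕ=-49.4°):
Solar declination: sin δ = sin ε · sin L_s = sin 23.44° × sin 54.8° = 0.32505, so δ = +18.969°.
cos h₀ = −tan(-49.4°) tan(+18.969°) = 0.4010, h₀ = 1.1582 rad.
Bracket: h₀ sin ϕ sin δ + cos ϕ cos δ sin h₀ = 1.1582×-0.75927×0.32505 + 0.65077×0.94570×0.91607 = -0.285845 + 0.563780 = 0.277935.
Q̄ = (S_0/π) × [bracket] = (1361/π) × 0.277935 = 120.41 W/m².
Ratio Q̄_A / Q̄_B = 333.76 / 120.41 = 2.772.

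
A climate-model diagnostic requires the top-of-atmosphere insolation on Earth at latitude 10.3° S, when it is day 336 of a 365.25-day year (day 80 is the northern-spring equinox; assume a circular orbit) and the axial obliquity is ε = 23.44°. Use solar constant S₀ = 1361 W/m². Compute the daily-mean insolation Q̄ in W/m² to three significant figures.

Q̄ ≈ 442 W/m²

Solar longitude: λ_s = 360° × (336 − 80)/365.25 = 252.320°.
sin δ = sin 23.44° × sin 252.320° = -0.37900, so δ = -22.272°.
cos H₀ = −tan(-10.3°) tan(-22.272°) = -0.0744, H₀ = 1.6453 rad.
Bracket: H₀ sin φ sin δ + cos φ cos δ sin H₀ = 1.6453×-0.17880×-0.37900 + 0.98389×0.92540×0.99723 = 0.111494 + 0.907970 = 1.019464.
Q̄ = (S₀/π) × [bracket] = (1361/π) × 1.019464 = 441.7 W/m².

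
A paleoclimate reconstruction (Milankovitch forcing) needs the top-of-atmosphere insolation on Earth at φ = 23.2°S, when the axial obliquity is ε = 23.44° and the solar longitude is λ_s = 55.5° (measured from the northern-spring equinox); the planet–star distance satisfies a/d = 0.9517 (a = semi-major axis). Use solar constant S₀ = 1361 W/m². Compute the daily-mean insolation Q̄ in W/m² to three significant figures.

Solar declination: sin δ = sin ε · sin λ_s = sin 23.44° × sin 55.5° = 0.32783, so δ = +19.137°.
cos H₀ = −tan(-23.2°) tan(+19.137°) = 0.1487, H₀ = 1.4215 rad.
Bracket: H₀ sin φ sin δ + cos φ cos δ sin H₀ = 1.4215×-0.39394×0.32783 + 0.91914×0.94474×0.98888 = -0.183580 + 0.858692 = 0.675112.
Inverse-square distance factor (a/d)² = 0.9517² = 0.905733.
Q̄ = (S₀/π) × 0.905733 × [bracket] = (1361/π) × 0.905733 × 0.675112 = 264.9 W/m².

Q̄ ≈ 265 W/m²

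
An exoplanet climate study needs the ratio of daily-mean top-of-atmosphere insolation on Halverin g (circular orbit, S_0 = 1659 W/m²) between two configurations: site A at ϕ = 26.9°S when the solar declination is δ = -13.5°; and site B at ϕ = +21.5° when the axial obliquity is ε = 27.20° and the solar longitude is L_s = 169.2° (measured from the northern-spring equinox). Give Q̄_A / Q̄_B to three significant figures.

Q̄_A / Q̄_B ≈ 1.06

— Configuration A (ϕ=-26.9°):
cos h₀ = −tan(-26.9°) tan(-13.500°) = -0.1218, h₀ = 1.6929 rad.
Bracket: h₀ sin ϕ sin δ + cos ϕ cos δ sin h₀ = 1.6929×-0.45243×-0.23345 + 0.89180×0.97237×0.99255 = 0.178804 + 0.860699 = 1.039503.
Q̄ = (S_0/π) × [bracket] = (1659/π) × 1.039503 = 548.94 W/m².
— Configuration B (ϕ=+21.5°):
Solar declination: sin δ = sin ε · sin L_s = sin 27.20° × sin 169.2° = 0.08565, so δ = +4.913°.
cos h₀ = −tan(+21.5°) tan(+4.913°) = -0.0339, h₀ = 1.6047 rad.
Bracket: h₀ sin ϕ sin δ + cos ϕ cos δ sin h₀ = 1.6047×0.36650×0.08565 + 0.93042×0.99633×0.99943 = 0.050373 + 0.926477 = 0.976850.
Q̄ = (S_0/π) × [bracket] = (1659/π) × 0.976850 = 515.85 W/m².
Ratio Q̄_A / Q̄_B = 548.94 / 515.85 = 1.064.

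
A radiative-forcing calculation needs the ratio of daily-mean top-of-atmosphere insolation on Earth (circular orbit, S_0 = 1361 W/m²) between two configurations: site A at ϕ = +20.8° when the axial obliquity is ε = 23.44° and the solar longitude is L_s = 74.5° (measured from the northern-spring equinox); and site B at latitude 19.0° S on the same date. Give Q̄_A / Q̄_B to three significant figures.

Q̄_A / Q̄_B ≈ 1.59

— Configuration A (ϕ=+20.8°):
Solar declination: sin δ = sin ε · sin L_s = sin 23.44° × sin 74.5° = 0.38332, so δ = +22.540°.
cos h₀ = −tan(+20.8°) tan(+22.540°) = -0.1577, h₀ = 1.7291 rad.
Bracket: h₀ sin ϕ sin δ + cos ϕ cos δ sin h₀ = 1.7291×0.35511×0.38332 + 0.93483×0.92362×0.98749 = 0.235366 + 0.852626 = 1.087992.
Q̄ = (S_0/π) × [bracket] = (1361/π) × 1.087992 = 471.34 W/m².
— Configuration B (ϕ=-19.0°):
cos h₀ = −tan(-19.0°) tan(+22.540°) = 0.1429, h₀ = 1.4274 rad.
Bracket: h₀ sin ϕ sin δ + cos ϕ cos δ sin h₀ = 1.4274×-0.32557×0.38332 + 0.94552×0.92362×0.98974 = -0.178136 + 0.864341 = 0.686205.
Q̄ = (S_0/π) × [bracket] = (1361/π) × 0.686205 = 297.28 W/m².
Ratio Q̄_A / Q̄_B = 471.34 / 297.28 = 1.586.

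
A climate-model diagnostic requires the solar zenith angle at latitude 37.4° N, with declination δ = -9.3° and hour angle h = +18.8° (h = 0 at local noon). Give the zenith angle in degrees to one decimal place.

cos θ_z = sin φ sin δ + cos φ cos δ cos h = -0.098154 + 0.742147 = 0.643993.
θ_z = arccos(0.643993) = 49.9°.

θ_z = 49.9°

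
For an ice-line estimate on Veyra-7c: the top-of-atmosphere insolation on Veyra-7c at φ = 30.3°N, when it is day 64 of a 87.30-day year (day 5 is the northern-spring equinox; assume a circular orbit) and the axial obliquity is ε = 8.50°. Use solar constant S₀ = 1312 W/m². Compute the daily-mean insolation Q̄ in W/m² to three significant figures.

Q̄ ≈ 315 W/m²

Solar longitude: λ_s = 360° × (64 − 5)/87.30 = 243.299°.
sin δ = sin 8.50° × sin 243.299° = -0.13205, so δ = -7.588°.
cos H₀ = −tan(+30.3°) tan(-7.588°) = 0.0778, H₀ = 1.4929 rad.
Bracket: H₀ sin φ sin δ + cos φ cos δ sin H₀ = 1.4929×0.50453×-0.13205 + 0.86340×0.99124×0.99697 = -0.099462 + 0.853243 = 0.753781.
Q̄ = (S₀/π) × [bracket] = (1312/π) × 0.753781 = 314.8 W/m².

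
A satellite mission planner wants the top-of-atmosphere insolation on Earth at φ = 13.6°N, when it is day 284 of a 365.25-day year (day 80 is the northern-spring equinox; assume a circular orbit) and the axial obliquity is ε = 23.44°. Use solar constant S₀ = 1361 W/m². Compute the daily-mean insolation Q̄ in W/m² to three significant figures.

Q̄ ≈ 394 W/m²

Solar longitude: λ_s = 360° × (284 − 80)/365.25 = 201.068°.
sin δ = sin 23.44° × sin 201.068° = -0.14299, so δ = -8.221°.
cos H₀ = −tan(+13.6°) tan(-8.221°) = 0.0350, H₀ = 1.5358 rad.
Bracket: H₀ sin φ sin δ + cos φ cos δ sin H₀ = 1.5358×0.23514×-0.14299 + 0.97196×0.98972×0.99939 = -0.051638 + 0.961381 = 0.909743.
Q̄ = (S₀/π) × [bracket] = (1361/π) × 0.909743 = 394.1 W/m².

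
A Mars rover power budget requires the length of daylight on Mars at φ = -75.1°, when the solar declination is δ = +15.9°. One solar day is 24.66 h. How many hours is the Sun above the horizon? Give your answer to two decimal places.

cos H₀ = −tan φ · tan δ = 1.0706 ≥ 1, so the Sun never rises (polar night) and H₀ = 0.
Daylight = 2H₀/(2π) × 24.66 h = (0.0000/π) × 24.66 = 0.00 h.

0.00 h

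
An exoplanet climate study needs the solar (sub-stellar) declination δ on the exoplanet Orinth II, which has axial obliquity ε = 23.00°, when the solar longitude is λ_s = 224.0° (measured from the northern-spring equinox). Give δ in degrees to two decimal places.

δ = -15.75°

sin δ = sin ε · sin λ_s = sin 23.00° × sin 224.0° = -0.271425.
δ = arcsin(-0.271425) = -15.75°.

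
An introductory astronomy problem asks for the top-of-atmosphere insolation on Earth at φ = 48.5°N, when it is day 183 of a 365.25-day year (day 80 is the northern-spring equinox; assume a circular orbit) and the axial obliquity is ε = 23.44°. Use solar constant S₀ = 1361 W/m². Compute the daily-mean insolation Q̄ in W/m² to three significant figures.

Q̄ ≈ 494 W/m²

Solar longitude: λ_s = 360° × (183 − 80)/365.25 = 101.520°.
sin δ = sin 23.44° × sin 101.520° = 0.38978, so δ = +22.941°.
cos H₀ = −tan(+48.5°) tan(+22.941°) = -0.4784, H₀ = 2.0696 rad.
Bracket: H₀ sin φ sin δ + cos φ cos δ sin H₀ = 2.0696×0.74896×0.38978 + 0.66262×0.92091×0.87814 = 0.604178 + 0.535853 = 1.140031.
Q̄ = (S₀/π) × [bracket] = (1361/π) × 1.140031 = 493.9 W/m².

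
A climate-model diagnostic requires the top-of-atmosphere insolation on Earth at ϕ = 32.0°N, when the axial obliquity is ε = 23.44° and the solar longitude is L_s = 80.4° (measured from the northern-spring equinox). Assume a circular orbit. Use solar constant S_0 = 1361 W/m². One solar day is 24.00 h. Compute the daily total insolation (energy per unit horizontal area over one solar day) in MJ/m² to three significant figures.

Solar declination: sin δ = sin ε · sin L_s = sin 23.44° × sin 80.4° = 0.39222, so δ = +23.093°.
cos h₀ = −tan(+32.0°) tan(+23.093°) = -0.2664, h₀ = 1.8405 rad.
Bracket: h₀ sin ϕ sin δ + cos ϕ cos δ sin h₀ = 1.8405×0.52992×0.39222 + 0.84805×0.91987×0.96385 = 0.382539 + 0.751895 = 1.134434.
Q̄ = (S_0/π) × [bracket] = (1361/π) × 1.134434 = 491.46 W/m².
Daily total = Q̄ × 24.00 h × 3600 s/h = 491.46 × 24.00 × 3600 / 10⁶ = 42.46 MJ/m².

42.5 MJ/m²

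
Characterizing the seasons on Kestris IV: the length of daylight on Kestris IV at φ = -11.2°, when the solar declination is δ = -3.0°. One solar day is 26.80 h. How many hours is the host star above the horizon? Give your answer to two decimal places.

13.49 h

cos H₀ = −tan φ · tan δ = −tan(-11.2°) × tan(-3.000°) = -0.0104, so H₀ = 1.5812 rad = 90.59°.
Daylight = 2H₀/(2π) × 26.80 h = (1.5812/π) × 26.80 = 13.49 h.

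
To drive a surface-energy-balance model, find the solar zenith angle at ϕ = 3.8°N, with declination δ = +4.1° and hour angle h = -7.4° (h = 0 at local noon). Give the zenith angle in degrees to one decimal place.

θ_z = 7.4°

cos θ_z = sin ϕ sin δ + cos ϕ cos δ cos h = 0.004738 + 0.986959 = 0.991697.
θ_z = arccos(0.991697) = 7.4°.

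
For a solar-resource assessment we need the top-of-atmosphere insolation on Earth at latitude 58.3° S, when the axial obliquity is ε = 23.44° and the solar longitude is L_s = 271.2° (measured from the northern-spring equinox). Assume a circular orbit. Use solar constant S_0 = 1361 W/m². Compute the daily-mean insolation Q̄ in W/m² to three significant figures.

Q̄ ≈ 493 W/m²

Solar declination: sin δ = sin ε · sin L_s = sin 23.44° × sin 271.2° = -0.39770, so δ = -23.435°.
cos h₀ = −tan(-58.3°) tan(-23.435°) = -0.7018, h₀ = 2.3487 rad.
Bracket: h₀ sin ϕ sin δ + cos ϕ cos δ sin h₀ = 2.3487×-0.85081×-0.39770 + 0.52547×0.91751×0.71235 = 0.794723 + 0.343441 = 1.138164.
Q̄ = (S_0/π) × [bracket] = (1361/π) × 1.138164 = 493.1 W/m².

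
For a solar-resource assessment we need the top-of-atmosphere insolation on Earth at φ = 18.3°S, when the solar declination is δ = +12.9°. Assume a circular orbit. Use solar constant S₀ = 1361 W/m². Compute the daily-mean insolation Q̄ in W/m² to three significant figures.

Q̄ ≈ 354 W/m²

cos H₀ = −tan(-18.3°) tan(+12.900°) = 0.0757, H₀ = 1.4950 rad.
Bracket: H₀ sin φ sin δ + cos φ cos δ sin H₀ = 1.4950×-0.31399×0.22325 + 0.94943×0.97476×0.99713 = -0.104797 + 0.922810 = 0.818013.
Q̄ = (S₀/π) × [bracket] = (1361/π) × 0.818013 = 354.4 W/m².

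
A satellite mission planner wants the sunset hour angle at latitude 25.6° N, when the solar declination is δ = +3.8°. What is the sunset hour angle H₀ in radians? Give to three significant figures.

H₀ = 1.60 rad

cos H₀ = −tan φ · tan δ = −tan(+25.6°) × tan(+3.800°) = -0.0318, so H₀ = 1.6026 rad = 91.82°.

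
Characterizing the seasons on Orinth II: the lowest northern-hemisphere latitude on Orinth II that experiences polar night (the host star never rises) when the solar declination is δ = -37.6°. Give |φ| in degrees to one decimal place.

Polar night requires cos H₀ = −tan φ tan δ ≥ 1, i.e. tan φ tan δ ≤ −1.
The boundary is |tan φ| · |tan δ| = 1, so |φ| = 90° − |δ| = 90° − 37.6° = 52.4° in the northern hemisphere.

|φ| = 52.4°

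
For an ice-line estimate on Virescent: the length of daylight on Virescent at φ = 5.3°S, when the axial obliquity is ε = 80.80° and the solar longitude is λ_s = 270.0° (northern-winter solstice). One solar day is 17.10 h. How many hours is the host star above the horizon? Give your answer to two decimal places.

11.87 h

Solar declination: sin δ = sin ε · sin λ_s = sin 80.80° × sin 270.0° = -0.98714, so δ = -80.800°.
cos H₀ = −tan φ · tan δ = −tan(-5.3°) × tan(-80.800°) = -0.5728, so H₀ = 2.1807 rad = 124.94°.
Daylight = 2H₀/(2π) × 17.10 h = (2.1807/π) × 17.10 = 11.87 h.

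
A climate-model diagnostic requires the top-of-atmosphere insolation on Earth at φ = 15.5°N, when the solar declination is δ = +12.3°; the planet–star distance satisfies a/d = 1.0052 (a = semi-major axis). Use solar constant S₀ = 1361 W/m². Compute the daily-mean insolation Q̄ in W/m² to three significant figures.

cos H₀ = −tan(+15.5°) tan(+12.300°) = -0.0605, H₀ = 1.6313 rad.
Bracket: H₀ sin φ sin δ + cos φ cos δ sin H₀ = 1.6313×0.26724×0.21303 + 0.96363×0.97705×0.99817 = 0.092870 + 0.939792 = 1.032662.
Inverse-square distance factor (a/d)² = 1.0052² = 1.010427.
Q̄ = (S₀/π) × 1.010427 × [bracket] = (1361/π) × 1.010427 × 1.032662 = 452.0 W/m².

Q̄ ≈ 452 W/m²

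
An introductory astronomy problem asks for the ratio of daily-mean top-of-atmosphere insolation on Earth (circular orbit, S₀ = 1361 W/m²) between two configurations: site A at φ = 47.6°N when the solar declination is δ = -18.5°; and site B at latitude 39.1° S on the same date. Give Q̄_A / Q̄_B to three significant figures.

— Configuration A (φ=+47.6°):
cos H₀ = −tan(+47.6°) tan(-18.500°) = 0.3664, H₀ = 1.1956 rad.
Bracket: H₀ sin φ sin δ + cos φ cos δ sin H₀ = 1.1956×0.73846×-0.31730 + 0.67430×0.94832×0.93045 = -0.280145 + 0.594978 = 0.314833.
Q̄ = (S₀/π) × [bracket] = (1361/π) × 0.314833 = 136.39 W/m².
— Configuration B (φ=-39.1°):
cos H₀ = −tan(-39.1°) tan(-18.500°) = -0.2719, H₀ = 1.8462 rad.
Bracket: H₀ sin φ sin δ + cos φ cos δ sin H₀ = 1.8462×-0.63068×-0.31730 + 0.77605×0.94832×0.96232 = 0.369452 + 0.708213 = 1.077665.
Q̄ = (S₀/π) × [bracket] = (1361/π) × 1.077665 = 466.87 W/m².
Ratio Q̄_A / Q̄_B = 136.39 / 466.87 = 0.2921.

Q̄_A / Q̄_B ≈ 0.292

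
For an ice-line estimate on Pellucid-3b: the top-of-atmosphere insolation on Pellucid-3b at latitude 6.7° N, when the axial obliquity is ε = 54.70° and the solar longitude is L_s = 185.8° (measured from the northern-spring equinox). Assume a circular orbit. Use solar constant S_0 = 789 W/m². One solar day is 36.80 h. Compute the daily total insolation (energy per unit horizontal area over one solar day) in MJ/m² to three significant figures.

32.4 MJ/m²

Solar declination: sin δ = sin ε · sin L_s = sin 54.70° × sin 185.8° = -0.08248, so δ = -4.731°.
cos h₀ = −tan(+6.7°) tan(-4.731°) = 0.0097, h₀ = 1.5611 rad.
Bracket: h₀ sin ϕ sin δ + cos ϕ cos δ sin h₀ = 1.5611×0.11667×-0.08248 + 0.99317×0.99659×0.99995 = -0.015022 + 0.989734 = 0.974712.
Q̄ = (S_0/π) × [bracket] = (789/π) × 0.974712 = 244.80 W/m².
Daily total = Q̄ × 36.80 h × 3600 s/h = 244.80 × 36.80 × 3600 / 10⁶ = 32.43 MJ/m².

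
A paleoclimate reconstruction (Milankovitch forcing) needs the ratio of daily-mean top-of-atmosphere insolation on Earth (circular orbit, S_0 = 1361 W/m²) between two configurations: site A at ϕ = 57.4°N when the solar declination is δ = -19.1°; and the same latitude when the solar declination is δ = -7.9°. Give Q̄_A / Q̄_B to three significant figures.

Q̄_A / Q̄_B ≈ 0.419

— Configuration A (ϕ=+57.4°):
cos h₀ = −tan(+57.4°) tan(-19.100°) = 0.5415, h₀ = 0.9986 rad.
Bracket: h₀ sin ϕ sin δ + cos ϕ cos δ sin h₀ = 0.9986×0.84245×-0.32722 + 0.53877×0.94495×0.84072 = -0.275281 + 0.428020 = 0.152739.
Q̄ = (S_0/π) × [bracket] = (1361/π) × 0.152739 = 66.170 W/m².
— Configuration B (ϕ=+57.4°):
cos h₀ = −tan(+57.4°) tan(-7.900°) = 0.2170, h₀ = 1.3521 rad.
Bracket: h₀ sin ϕ sin δ + cos ϕ cos δ sin h₀ = 1.3521×0.84245×-0.13744 + 0.53877×0.99051×0.97618 = -0.156555 + 0.520945 = 0.364390.
Q̄ = (S_0/π) × [bracket] = (1361/π) × 0.364390 = 157.86 W/m².
Ratio Q̄_A / Q̄_B = 66.170 / 157.86 = 0.4192.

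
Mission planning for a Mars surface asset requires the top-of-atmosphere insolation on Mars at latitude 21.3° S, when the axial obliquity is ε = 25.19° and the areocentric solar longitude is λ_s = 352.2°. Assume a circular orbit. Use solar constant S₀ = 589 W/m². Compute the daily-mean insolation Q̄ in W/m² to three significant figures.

sin δ = sin 25.19° × sin 352.2° = -0.05776, so δ = -3.311°.
cos H₀ = −tan(-21.3°) tan(-3.311°) = -0.0226, H₀ = 1.5934 rad.
Bracket: H₀ sin φ sin δ + cos φ cos δ sin H₀ = 1.5934×-0.36325×-0.05776 + 0.93169×0.99833×0.99975 = 0.033432 + 0.929902 = 0.963334.
Q̄ = (S₀/π) × [bracket] = (589/π) × 0.963334 = 180.6 W/m².

Q̄ ≈ 181 W/m²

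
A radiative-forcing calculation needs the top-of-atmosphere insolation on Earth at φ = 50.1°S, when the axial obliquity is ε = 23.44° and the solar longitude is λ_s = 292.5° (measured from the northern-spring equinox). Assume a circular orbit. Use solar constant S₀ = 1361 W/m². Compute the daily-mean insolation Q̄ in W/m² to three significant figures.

Q̄ ≈ 480 W/m²

Solar declination: sin δ = sin ε · sin λ_s = sin 23.44° × sin 292.5° = -0.36751, so δ = -21.562°.
cos H₀ = −tan(-50.1°) tan(-21.562°) = -0.4726, H₀ = 2.0630 rad.
Bracket: H₀ sin φ sin δ + cos φ cos δ sin H₀ = 2.0630×-0.76717×-0.36751 + 0.64145×0.93002×0.88127 = 0.581648 + 0.525732 = 1.107380.
Q̄ = (S₀/π) × [bracket] = (1361/π) × 1.107380 = 479.7 W/m².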